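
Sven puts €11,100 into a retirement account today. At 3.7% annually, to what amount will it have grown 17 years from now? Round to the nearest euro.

€20,586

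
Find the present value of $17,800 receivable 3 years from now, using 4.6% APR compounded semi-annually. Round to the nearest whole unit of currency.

i = 0.046/2 = 0.023 per half-year; n = 3·2 = 6.
Discount factor = (1+0.023)^(−6) = 0.872461; PV = 17,800 × 0.872461 = 15,529.8121

$15,530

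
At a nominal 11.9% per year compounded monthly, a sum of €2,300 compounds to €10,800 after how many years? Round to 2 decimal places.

Periodic rate i = 0.119/12 = 0.00991667.
(1+i)^n = 10800/2300 = 4.69565, so n = ln 4.69565 / ln 1.00992 = 156.7354 months
= 156.7354/12 years

13.06 years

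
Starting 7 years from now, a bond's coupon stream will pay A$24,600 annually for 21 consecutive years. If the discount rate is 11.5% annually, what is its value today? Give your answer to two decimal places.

Value one period before first payment (t=6): 24600 × [1 − (1+0.115)^(−21)] / 0.115 = 24600 × 7.811494 = 192,162.7535
Discount back 6 years: 192,162.7535 × (1+0.115)^(−6) = 192,162.7535 × 0.520416 = 100,004.6073

A$100,004.61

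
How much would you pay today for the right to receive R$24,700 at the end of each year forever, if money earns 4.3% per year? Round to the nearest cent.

PV = PMT / i = 24700 / 0.043 = 574,418.6047

R$574,418.60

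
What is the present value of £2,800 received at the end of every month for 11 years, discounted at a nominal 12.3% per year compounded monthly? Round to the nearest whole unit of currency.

£202,078

i = 0.123/12 = 0.01025 per month; n = 11·12 = 132.
PV = 2800 × [1 − (1+0.01025)^(−132)] / 0.01025 = 2800 × 72.170740 = 202,078.0719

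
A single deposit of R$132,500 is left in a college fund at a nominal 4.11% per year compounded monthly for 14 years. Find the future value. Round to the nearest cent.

R$235,332.53

i = 0.0411/12 = 0.003425 per month; n = 14·12 = 168.
132,500 × (1+0.003425)^168 = 132,500 × 1.776095 = 235,332.5257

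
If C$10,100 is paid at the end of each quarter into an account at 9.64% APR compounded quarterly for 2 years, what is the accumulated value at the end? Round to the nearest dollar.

C$87,954

With 4 periods per year: i = 0.0241, n = 8.
Accumulation factor s(8|0.0241) = 8.708324; FV = 10100 × 8.708324 = 87,954.0755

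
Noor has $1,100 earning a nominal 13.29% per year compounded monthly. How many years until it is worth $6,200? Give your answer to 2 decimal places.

Periodic rate i = 0.1329/12 = 0.011075.
n = ln(6200/1100) / ln(1+0.011075) = ln(5.63636) / 0.011014 = 157.0020 months
= 157.0020/12 years

13.08 years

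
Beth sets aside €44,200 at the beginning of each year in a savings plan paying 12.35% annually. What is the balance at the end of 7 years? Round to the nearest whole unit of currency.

€506,437

FV = 44200 × [(1+0.1235)^7 − 1] / 0.1235 × (1+i) = 44200 × 11.457842 = 506,436.6299
(annuity-due: payments at period start, so ×(1+i).)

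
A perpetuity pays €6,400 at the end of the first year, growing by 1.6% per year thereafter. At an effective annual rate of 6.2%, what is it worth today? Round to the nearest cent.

PV = PMT / (i − g) = 6400 / (0.062 − 0.016) = 6400 / 0.046000 = 139,130.4348

€139,130.43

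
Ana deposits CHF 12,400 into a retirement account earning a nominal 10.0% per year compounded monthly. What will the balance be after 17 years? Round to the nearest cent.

CHF 67,400.49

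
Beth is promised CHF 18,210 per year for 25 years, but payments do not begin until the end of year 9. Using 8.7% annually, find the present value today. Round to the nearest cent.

PV at t=8 (ordinary 25-year annuity): 18210 × a(25|0.087) = 18210 × 10.066207 = 183,305.6303
Discount back 8 years: 183,305.6303 × (1+0.087)^(−8) = 183,305.6303 × 0.513055 = 94,045.8101

CHF 94,045.81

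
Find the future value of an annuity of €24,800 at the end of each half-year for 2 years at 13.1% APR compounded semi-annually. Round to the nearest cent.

€109,378.96

i = 0.131/2 = 0.0655 per half-year; n = 2·2 = 4.
Accumulation factor s(4|0.0655) = 4.410442; FV = 24800 × 4.410442 = 109,378.9619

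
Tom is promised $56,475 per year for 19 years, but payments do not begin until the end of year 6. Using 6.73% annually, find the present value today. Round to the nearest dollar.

Value one period before first payment (t=5): 56475 × [1 − (1+0.0673)^(−19)] / 0.0673 = 56475 × 10.548206 = 595,709.9312
Discount back 5 years: 595,709.9312 × (1+0.0673)^(−5) = 595,709.9312 × 0.722050 = 430,132.5346

$430,133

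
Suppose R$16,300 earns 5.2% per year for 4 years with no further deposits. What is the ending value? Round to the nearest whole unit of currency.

R$19,964

FV = 16,300 × (1 + 0.052)^4 = 19,964.1380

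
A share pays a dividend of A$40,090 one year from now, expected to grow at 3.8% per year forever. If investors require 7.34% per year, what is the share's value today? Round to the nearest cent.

PV = D₁/(r − g) = 40090/(0.0734 − 0.038) = 1,132,485.8757

A$1,132,485.88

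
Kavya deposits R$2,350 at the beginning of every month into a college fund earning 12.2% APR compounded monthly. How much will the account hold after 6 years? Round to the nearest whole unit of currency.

Periodic rate i = 0.122/12 = 0.0101667; n = 6 × 12 = 72 periods.
Accumulation factor s(72|0.0101667) × (1+i) = 106.471333; FV = 2350 × 106.471333 = 250,207.6324
Payments are at the start of each period, so multiply by (1+i).

R$250,208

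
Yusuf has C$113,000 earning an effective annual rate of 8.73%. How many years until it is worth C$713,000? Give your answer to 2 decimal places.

22.01 years

n = ln(713000/113000) / ln(1+0.0873) = ln(6.30973) / 0.083698 = 22.0089 years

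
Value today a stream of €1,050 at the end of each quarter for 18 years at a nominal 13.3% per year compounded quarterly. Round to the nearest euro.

€28,582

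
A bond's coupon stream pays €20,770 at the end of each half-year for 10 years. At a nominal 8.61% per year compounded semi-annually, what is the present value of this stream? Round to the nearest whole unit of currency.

€274,798

i = 0.0861/2 = 0.04305 per half-year; n = 10·2 = 20.
PV = PMT · [1 − (1+i)^(−n)] / i = 20770 · 13.230547 = 274,798.4553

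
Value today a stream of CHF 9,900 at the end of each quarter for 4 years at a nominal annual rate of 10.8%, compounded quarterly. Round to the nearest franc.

Periodic rate i = 0.108/4 = 0.027; n = 4 × 4 = 16 periods.
PV = PMT · [1 − (1+i)^(−n)] / i = 9900 · 12.854095 = 127,255.5387

CHF 127,256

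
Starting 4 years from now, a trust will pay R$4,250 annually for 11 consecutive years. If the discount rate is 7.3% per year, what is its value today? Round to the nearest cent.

Value one period before first payment (t=3): 4250 × [1 − (1+0.073)^(−11)] / 0.073 = 4250 × 7.387891 = 31,398.5386
Discount back 3 years: 31,398.5386 × (1+0.073)^(−3) = 31,398.5386 × 0.809470 = 25,416.1795

R$25,416.18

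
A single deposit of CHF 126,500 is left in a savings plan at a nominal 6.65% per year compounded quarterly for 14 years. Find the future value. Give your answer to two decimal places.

With 4 periods per year: i = 0.016625, n = 56.
FV = 126,500 × (1 + 0.016625)^56 = 318,489.0481

CHF 318,489.05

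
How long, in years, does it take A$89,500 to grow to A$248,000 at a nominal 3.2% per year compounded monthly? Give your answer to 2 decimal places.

31.89 years

Periodic rate i = 0.032/12 = 0.00266667.
(1+i)^n = 248000/89500 = 2.77095, so n = ln 2.77095 / ln 1.00267 = 382.7057 months
= 382.7057/12 years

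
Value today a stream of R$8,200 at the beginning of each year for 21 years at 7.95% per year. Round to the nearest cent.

Annuity factor a(21|0.0795) × (1+i) = 10.854787; PV = 8200 × 10.854787 = 89,009.2512
Payments are at the start of each period, so multiply by (1+i).

R$89,009.25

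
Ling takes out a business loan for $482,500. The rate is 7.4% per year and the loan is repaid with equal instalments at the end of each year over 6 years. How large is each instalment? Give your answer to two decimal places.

$102,479.79

Annuity-PV factor = 4.708245; PMT = 482500 / 4.708245 = 102,479.7934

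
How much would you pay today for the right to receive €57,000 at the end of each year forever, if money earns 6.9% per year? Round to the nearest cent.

€826,086.96

PV = PMT / i = 57000 / 0.069 = 826,086.9565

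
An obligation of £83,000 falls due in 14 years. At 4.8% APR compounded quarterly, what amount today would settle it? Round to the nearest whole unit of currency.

i = 0.048/4 = 0.012 per quarter; n = 14·4 = 56.
PV = FV·(1+i)^(−n) = 83,000 × 0.512733 = 42,556.8419

£42,557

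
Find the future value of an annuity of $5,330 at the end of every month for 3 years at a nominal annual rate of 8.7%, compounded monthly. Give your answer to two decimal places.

$218,350.51

Periodic rate i = 0.087/12 = 0.00725; n = 3 × 12 = 36 periods.
Accumulation factor s(36|0.00725) = 40.966325; FV = 5330 × 40.966325 = 218,350.5148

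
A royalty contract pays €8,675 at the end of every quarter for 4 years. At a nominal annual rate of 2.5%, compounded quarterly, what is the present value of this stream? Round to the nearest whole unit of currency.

i = 0.025/4 = 0.00625 per quarter; n = 4·4 = 16.
Annuity factor a(16|0.00625) = 15.180952; PV = 8675 × 15.180952 = 131,694.7574

€131,695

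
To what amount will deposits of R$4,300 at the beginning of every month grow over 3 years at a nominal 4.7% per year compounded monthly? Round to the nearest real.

Periodic rate i = 0.047/12 = 0.00391667; n = 3 × 12 = 36 periods.
Accumulation factor s(36|0.00391667) × (1+i) = 38.731767; FV = 4300 × 38.731767 = 166,546.5976
(annuity-due: payments at period start, so ×(1+i).)

R$166,547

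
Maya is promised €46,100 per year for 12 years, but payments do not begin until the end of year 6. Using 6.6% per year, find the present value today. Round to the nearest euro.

PV at t=5 (ordinary 12-year annuity): 46100 × a(12|0.066) = 46100 × 8.114806 = 374,092.5510
Discount back 5 years: 374,092.5510 × (1+0.066)^(−5) = 374,092.5510 × 0.726464 = 271,764.6952

€271,765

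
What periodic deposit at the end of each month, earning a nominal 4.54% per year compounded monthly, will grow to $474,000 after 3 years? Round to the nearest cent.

$12,315.22

i = 0.0454/12 = 0.00378333 per month; n = 3·12 = 36.
FV-annuity factor = 38.488968; PMT = 474000 / 38.488968 = 12,315.2172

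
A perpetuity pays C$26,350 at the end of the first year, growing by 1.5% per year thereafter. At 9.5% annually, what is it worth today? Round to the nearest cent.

C$329,375.00

PV = PMT / (i − g) = 26350 / (0.095 − 0.015) = 26350 / 0.080000 = 329,375.0000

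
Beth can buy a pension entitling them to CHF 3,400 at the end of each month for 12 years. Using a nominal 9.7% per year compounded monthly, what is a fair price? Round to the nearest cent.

Periodic rate i = 0.097/12 = 0.00808333; n = 12 × 12 = 144 periods.
PV = PMT · [1 − (1+i)^(−n)] / i = 3400 · 84.903191 = 288,670.8500

CHF 288,670.85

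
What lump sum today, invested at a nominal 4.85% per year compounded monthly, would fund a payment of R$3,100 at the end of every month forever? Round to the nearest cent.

Periodic rate i = 0.0485/12 = 0.00404167.
PV = C/r = 3100/0.00404167 = 767,010.3093

R$767,010.31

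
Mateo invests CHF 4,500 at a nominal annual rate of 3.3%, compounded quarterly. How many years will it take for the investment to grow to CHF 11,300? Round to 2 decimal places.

Periodic rate i = 0.033/4 = 0.00825.
(1+i)^n = 11300/4500 = 2.51111, so n = ln 2.51111 / ln 1.00825 = 112.0628 quarters
= 112.0628/4 years

28.02 years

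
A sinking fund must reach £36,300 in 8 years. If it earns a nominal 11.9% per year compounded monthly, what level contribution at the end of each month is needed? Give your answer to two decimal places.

£228.01

With 12 periods per year: i = 0.00991667, n = 96.
FV-annuity factor = 159.203204; PMT = 36300 / 159.203204 = 228.0105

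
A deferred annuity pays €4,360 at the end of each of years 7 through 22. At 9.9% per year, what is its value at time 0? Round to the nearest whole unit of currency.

Value one period before first payment (t=6): 4360 × [1 − (1+0.099)^(−16)] / 0.099 = 4360 × 7.870513 = 34,315.4353
PV₀ = 34,315.4353 / (1+0.099)^6 = 34,315.4353 / 1.761920 = 19,476.1611

€19,476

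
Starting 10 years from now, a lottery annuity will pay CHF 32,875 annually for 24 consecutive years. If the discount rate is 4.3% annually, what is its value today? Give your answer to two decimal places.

CHF 332,853.09

PV at t=9 (ordinary 24-year annuity): 32875 × a(24|0.043) = 32875 × 14.789232 = 486,195.9856
PV₀ = 486,195.9856 / (1+0.043)^9 = 486,195.9856 / 1.460692 = 332,853.0898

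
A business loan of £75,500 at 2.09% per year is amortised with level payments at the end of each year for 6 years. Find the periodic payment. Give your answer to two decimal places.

£13,519.67

PMT = 75500 / ( [1 − (1+0.0209)^(−6)] / 0.0209 ) = 75500 / 5.584457 = 13,519.6663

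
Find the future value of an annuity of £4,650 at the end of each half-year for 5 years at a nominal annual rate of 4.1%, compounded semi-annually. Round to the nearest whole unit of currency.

Periodic rate i = 0.041/2 = 0.0205; n = 5 × 2 = 10 periods.
FV = 4650 × [(1+0.0205)^10 − 1] / 0.0205 = 4650 × 10.974784 = 51,032.7477

£51,033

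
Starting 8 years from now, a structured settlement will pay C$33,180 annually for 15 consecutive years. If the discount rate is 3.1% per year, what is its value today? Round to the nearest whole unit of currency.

C$317,584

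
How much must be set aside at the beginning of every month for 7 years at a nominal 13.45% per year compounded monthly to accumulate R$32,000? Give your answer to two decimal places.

Periodic rate i = 0.1345/12 = 0.0112083; n = 7 × 12 = 84 periods.
PMT = 32000 / ( [(1+0.0112083)^84 − 1] / 0.0112083 × (1+i) ) = 32000 / 139.878942 = 228.7692

R$228.77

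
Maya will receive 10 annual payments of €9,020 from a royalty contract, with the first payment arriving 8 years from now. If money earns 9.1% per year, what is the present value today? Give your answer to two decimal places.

PV at t=7 (ordinary 10-year annuity): 9020 × a(10|0.091) = 9020 × 6.389506 = 57,633.3434
PV₀ = 57,633.3434 / (1+0.091)^7 = 57,633.3434 / 1.839811 = 31,325.6838

€31,325.68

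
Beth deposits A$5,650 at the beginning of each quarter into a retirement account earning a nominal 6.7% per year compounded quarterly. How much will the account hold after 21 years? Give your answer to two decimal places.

Periodic rate i = 0.067/4 = 0.01675; n = 21 × 4 = 84 periods.
FV = 5650 × [(1+0.01675)^84 − 1] / 0.01675 × (1+i) = 5650 × 184.312327 = 1,041,364.6461
(Beginning-of-period payments → annuity-due factor ×(1+i).)

A$1,041,364.65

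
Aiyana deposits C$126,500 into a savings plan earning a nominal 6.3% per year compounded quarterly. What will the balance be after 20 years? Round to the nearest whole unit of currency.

With 4 periods per year: i = 0.01575, n = 80.
126,500 × (1+0.01575)^80 = 126,500 × 3.490973 = 441,608.0743

C$441,608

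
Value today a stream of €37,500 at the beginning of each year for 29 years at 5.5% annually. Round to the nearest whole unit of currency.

€567,053

PV = 37500 × [1 − (1+0.055)^(−29)] / 0.055 × (1+i) = 37500 × 15.121422 = 567,053.3145
(annuity-due: payments at period start, so ×(1+i).)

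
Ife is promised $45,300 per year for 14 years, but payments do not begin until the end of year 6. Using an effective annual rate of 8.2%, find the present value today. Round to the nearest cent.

PV at t=5 (ordinary 14-year annuity): 45300 × a(14|0.082) = 45300 × 8.149321 = 369,164.2478
PV₀ = 369,164.2478 / (1+0.082)^5 = 369,164.2478 / 1.482983 = 248,933.4916

$248,933.49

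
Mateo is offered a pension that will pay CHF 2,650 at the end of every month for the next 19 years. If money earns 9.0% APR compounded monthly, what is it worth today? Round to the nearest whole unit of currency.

CHF 289,018

Periodic rate i = 0.09/12 = 0.0075; n = 19 × 12 = 228 periods.
PV = 2650 × [1 − (1+0.0075)^(−228)] / 0.0075 = 2650 × 109.063531 = 289,018.3572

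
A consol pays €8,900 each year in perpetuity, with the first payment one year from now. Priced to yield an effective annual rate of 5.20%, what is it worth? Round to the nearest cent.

PV = C/r = 8900/0.052 = 171,153.8462

€171,153.85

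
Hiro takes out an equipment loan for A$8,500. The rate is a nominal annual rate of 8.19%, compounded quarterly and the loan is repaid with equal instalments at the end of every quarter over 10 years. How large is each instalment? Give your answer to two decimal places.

A$313.32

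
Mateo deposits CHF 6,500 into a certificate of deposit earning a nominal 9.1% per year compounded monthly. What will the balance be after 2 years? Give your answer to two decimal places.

CHF 7,792.14

With 12 periods per year: i = 0.00758333, n = 24.
FV = PV·(1+i)^n = 6,500 × 1.198791 = 7,792.1402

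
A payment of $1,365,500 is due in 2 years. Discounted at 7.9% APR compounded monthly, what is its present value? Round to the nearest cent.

$1,166,535.77

Periodic rate i = 0.079/12 = 0.00658333; n = 2 × 12 = 24 periods.
Discount factor = (1+0.00658333)^(−24) = 0.854292; PV = 1,365,500 × 0.854292 = 1,166,535.7671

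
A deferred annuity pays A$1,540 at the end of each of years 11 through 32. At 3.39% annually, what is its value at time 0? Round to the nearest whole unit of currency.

PV at t=10 (ordinary 22-year annuity): 1540 × a(22|0.0339) = 1540 × 15.331700 = 23,610.8183
Discount back 10 years: 23,610.8183 × (1+0.0339)^(−10) = 23,610.8183 × 0.716497 = 16,917.0910

A$16,917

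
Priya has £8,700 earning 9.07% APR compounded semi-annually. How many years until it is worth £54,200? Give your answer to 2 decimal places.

Periodic rate i = 0.0907/2 = 0.04535.
n = ln(54200/8700) / ln(1+0.04535) = ln(6.22989) / 0.044352 = 41.2466 half-years
= 41.2466/2 years

20.62 years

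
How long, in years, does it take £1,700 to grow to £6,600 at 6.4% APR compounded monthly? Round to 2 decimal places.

21.25 years

Periodic rate i = 0.064/12 = 0.00533333.
(1+i)^n = 6600/1700 = 3.88235, so n = ln 3.88235 / ln 1.00533 = 255.0104 months
= 255.0104/12 years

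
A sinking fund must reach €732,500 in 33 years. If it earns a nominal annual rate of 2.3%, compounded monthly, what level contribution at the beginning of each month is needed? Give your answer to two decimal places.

€1,235.05

With 12 periods per year: i = 0.00191667, n = 396.
FV-annuity factor × (1+i) = 593.093432; PMT = 732500 / 593.093432 = 1,235.0499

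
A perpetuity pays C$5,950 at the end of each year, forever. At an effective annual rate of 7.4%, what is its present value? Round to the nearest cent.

PV = C/r = 5950/0.074 = 80,405.4054

C$80,405.41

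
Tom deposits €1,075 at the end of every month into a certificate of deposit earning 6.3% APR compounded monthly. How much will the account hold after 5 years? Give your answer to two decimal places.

Periodic rate i = 0.063/12 = 0.00525; n = 5 × 12 = 60 periods.
FV = 1075 × [(1+0.00525)^60 − 1] / 0.00525 = 1075 × 70.310608 = 75,583.9038

€75,583.90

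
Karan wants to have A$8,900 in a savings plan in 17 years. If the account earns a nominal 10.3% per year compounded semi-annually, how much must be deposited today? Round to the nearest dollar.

Periodic rate i = 0.103/2 = 0.0515; n = 17 × 2 = 34 periods.
PV = 8,900 / (1 + 0.0515)^34 = 8,900 / 5.514618 = 1,613.8924

A$1,614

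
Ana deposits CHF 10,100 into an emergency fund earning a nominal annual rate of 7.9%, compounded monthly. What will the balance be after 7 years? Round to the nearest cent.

CHF 17,526.66

i = 0.079/12 = 0.00658333 per month; n = 7·12 = 84.
FV = 10,100 × (1 + 0.00658333)^84 = 17,526.6588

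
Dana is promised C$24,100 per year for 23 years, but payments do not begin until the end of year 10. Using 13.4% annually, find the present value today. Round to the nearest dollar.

PV at t=9 (ordinary 23-year annuity): 24100 × a(23|0.134) = 24100 × 7.048882 = 169,878.0638
Discount back 9 years: 169,878.0638 × (1+0.134)^(−9) = 169,878.0638 × 0.322465 = 54,779.7204

C$54,780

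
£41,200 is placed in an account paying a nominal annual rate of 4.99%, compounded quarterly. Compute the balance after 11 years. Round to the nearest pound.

With 4 periods per year: i = 0.012475, n = 44.
FV = 41,200 × (1 + 0.012475)^44 = 71,089.7173

£71,090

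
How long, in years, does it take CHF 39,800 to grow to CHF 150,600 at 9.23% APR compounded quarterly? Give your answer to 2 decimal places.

Periodic rate i = 0.0923/4 = 0.023075.
(1+i)^n = 150600/39800 = 3.78392, so n = ln 3.78392 / ln 1.02307 = 58.3339 quarters
= 58.3339/4 years

14.58 years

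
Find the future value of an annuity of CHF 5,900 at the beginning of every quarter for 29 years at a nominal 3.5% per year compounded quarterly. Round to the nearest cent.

CHF 1,188,425.90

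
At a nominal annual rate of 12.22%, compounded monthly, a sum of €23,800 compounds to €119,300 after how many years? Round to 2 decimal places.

13.26 years

Periodic rate i = 0.1222/12 = 0.0101833.
n = ln(119300/23800) / ln(1+0.0101833) = ln(5.01261) / 0.010132 = 159.0981 months
= 159.0981/12 years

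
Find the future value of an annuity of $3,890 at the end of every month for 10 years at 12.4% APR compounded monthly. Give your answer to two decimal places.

$916,168.65

With 12 periods per year: i = 0.0103333, n = 120.
Accumulation factor s(120|0.0103333) = 235.518933; FV = 3890 × 235.518933 = 916,168.6512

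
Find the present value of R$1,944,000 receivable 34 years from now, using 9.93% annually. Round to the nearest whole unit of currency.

PV = 1,944,000 / (1 + 0.0993)^34 = 1,944,000 / 25.000676 = 77,757.8976

R$77,758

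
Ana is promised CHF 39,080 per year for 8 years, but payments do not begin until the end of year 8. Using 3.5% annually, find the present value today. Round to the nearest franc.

CHF 211,144

PV at t=7 (ordinary 8-year annuity): 39080 × a(8|0.035) = 39080 × 6.873956 = 268,634.1824
PV₀ = 268,634.1824 / (1+0.035)^7 = 268,634.1824 / 1.272279 = 211,144.0391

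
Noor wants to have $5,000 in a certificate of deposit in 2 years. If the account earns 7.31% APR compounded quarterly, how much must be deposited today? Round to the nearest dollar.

$4,326

i = 0.0731/4 = 0.018275 per quarter; n = 2·4 = 8.
PV = 5,000 / (1 + 0.018275)^8 = 5,000 / 1.155901 = 4,325.6298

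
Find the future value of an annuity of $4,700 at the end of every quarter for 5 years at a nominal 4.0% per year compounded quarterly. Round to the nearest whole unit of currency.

$103,489

With 4 periods per year: i = 0.01, n = 20.
FV = PMT · [(1+i)^n − 1] / i = 4700 · 22.019004 = 103,489.3188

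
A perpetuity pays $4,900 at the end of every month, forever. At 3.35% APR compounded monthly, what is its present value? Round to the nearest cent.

Periodic rate i = 0.0335/12 = 0.00279167.
PV = C/r = 4900/0.00279167 = 1,755,223.8806

$1,755,223.88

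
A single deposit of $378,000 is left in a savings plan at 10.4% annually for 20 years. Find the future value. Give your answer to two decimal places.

$2,734,470.66

FV = PV·(1+i)^n = 378,000 × 7.234049 = 2,734,470.6588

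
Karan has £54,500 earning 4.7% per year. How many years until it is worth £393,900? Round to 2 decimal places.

43.06 years

n = ln(393900/54500) / ln(1+0.047) = ln(7.22752) / 0.045929 = 43.0643 years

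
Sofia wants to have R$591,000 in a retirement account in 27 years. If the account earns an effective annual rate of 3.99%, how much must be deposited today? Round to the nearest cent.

PV = FV·(1+i)^(−n) = 591,000 × 0.347718 = 205,501.4399

R$205,501.44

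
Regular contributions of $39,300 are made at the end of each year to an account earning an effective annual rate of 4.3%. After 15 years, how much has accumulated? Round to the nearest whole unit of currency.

FV = PMT · [(1+i)^n − 1] / i = 39300 · 20.475867 = 804,701.5723

$804,702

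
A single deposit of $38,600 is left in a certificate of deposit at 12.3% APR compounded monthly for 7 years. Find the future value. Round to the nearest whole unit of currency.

With 12 periods per year: i = 0.01025, n = 84.
FV = PV·(1+i)^n = 38,600 × 2.355180 = 90,909.9608

$90,910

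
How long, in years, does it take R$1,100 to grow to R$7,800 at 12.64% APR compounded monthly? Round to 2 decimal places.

Periodic rate i = 0.1264/12 = 0.0105333.
n = ln(7800/1100) / ln(1+0.0105333) = ln(7.09091) / 0.010478 = 186.9410 months
= 186.9410/12 years

15.58 years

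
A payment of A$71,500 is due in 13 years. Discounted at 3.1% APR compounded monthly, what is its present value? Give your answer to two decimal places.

With 12 periods per year: i = 0.00258333, n = 156.
Discount factor = (1+0.00258333)^(−156) = 0.668659; PV = 71,500 × 0.668659 = 47,809.1525

A$47,809.15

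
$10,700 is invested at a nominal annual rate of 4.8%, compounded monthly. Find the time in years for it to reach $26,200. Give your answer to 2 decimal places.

Periodic rate i = 0.048/12 = 0.004.
n = ln(26200/10700) / ln(1+0.004) = ln(2.44860) / 0.003992 = 224.3264 months
= 224.3264/12 years

18.69 years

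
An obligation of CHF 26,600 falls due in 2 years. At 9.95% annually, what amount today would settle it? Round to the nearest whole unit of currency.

Discount factor = (1+0.0995)^(−2) = 0.827198; PV = 26,600 × 0.827198 = 22,003.4697

CHF 22,003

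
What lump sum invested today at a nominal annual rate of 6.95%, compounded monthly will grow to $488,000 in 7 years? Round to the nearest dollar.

With 12 periods per year: i = 0.00579167, n = 84.
PV = 488,000 / (1 + 0.00579167)^84 = 488,000 / 1.624332 = 300,431.2110

$300,431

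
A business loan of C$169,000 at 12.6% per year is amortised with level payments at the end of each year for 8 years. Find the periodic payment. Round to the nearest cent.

PMT = 169000 / ( [1 − (1+0.126)^(−8)] / 0.126 ) = 169000 / 4.865207 = 34,736.4439

C$34,736.44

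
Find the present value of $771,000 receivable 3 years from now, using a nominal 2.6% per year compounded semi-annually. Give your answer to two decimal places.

With 2 periods per year: i = 0.013, n = 6.
PV = FV·(1+i)^(−n) = 771,000 × 0.925429 = 713,506.1255

$713,506.13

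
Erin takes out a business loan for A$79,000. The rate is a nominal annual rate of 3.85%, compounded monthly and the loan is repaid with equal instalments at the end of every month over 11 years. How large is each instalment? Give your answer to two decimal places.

A$735.08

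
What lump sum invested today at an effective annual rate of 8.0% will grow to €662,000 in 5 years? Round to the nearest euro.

€450,546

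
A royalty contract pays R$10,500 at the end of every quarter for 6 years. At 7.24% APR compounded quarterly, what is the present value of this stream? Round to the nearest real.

R$202,938

i = 0.0724/4 = 0.0181 per quarter; n = 6·4 = 24.
PV = 10500 × [1 − (1+0.0181)^(−24)] / 0.0181 = 10500 × 19.327411 = 202,937.8191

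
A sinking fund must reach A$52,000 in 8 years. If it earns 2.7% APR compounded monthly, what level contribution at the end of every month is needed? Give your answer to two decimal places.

With 12 periods per year: i = 0.00225, n = 96.
FV-annuity factor = 107.022791; PMT = 52000 / 107.022791 = 485.8778

A$485.88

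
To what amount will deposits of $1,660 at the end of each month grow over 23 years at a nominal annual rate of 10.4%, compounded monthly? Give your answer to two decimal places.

$1,881,525.16

With 12 periods per year: i = 0.00866667, n = 276.
FV = 1660 × [(1+0.00866667)^276 − 1] / 0.00866667 = 1660 × 1133.448889 = 1,881,525.1561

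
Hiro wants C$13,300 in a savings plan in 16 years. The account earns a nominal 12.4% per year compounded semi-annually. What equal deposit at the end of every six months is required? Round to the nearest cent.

C$140.85

With 2 periods per year: i = 0.062, n = 32.
FV-annuity factor = 94.429648; PMT = 13300 / 94.429648 = 140.8456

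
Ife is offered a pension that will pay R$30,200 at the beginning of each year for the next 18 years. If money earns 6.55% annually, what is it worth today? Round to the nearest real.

R$334,465

Annuity factor a(18|0.0655) × (1+i) = 11.074993; PV = 30200 × 11.074993 = 334,464.7792
Payments are at the start of each period, so multiply by (1+i).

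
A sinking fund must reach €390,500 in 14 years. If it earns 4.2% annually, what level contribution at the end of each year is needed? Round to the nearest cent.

PMT = 390500 / ( [(1+0.042)^14 − 1] / 0.042 ) = 390500 / 18.544900 = 21,057.0025

€21,057.00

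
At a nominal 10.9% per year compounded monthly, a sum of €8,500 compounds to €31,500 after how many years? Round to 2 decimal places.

12.07 years

Periodic rate i = 0.109/12 = 0.00908333.
(1+i)^n = 31500/8500 = 3.70588, so n = ln 3.70588 / ln 1.00908 = 144.8655 months
= 144.8655/12 years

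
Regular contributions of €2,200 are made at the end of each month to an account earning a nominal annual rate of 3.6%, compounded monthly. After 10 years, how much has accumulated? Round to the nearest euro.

€317,209

Periodic rate i = 0.036/12 = 0.003; n = 10 × 12 = 120 periods.
FV = 2200 × [(1+0.003)^120 − 1] / 0.003 = 2200 × 144.185723 = 317,208.5908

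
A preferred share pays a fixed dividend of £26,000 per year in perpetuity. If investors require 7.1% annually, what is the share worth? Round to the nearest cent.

PV = PMT / i = 26000 / 0.071 = 366,197.1831

£366,197.18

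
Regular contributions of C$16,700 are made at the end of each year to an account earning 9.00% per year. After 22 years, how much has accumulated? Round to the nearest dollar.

Accumulation factor s(22|0.09) = 62.873338; FV = 16700 × 62.873338 = 1,049,984.7470

C$1,049,985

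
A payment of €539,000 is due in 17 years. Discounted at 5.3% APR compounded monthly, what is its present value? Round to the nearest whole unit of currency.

i = 0.053/12 = 0.00441667 per month; n = 17·12 = 204.
PV = FV·(1+i)^(−n) = 539,000 × 0.406970 = 219,356.7588

€219,357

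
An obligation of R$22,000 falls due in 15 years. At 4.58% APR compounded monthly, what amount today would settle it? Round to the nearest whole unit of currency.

R$11,082

i = 0.0458/12 = 0.00381667 per month; n = 15·12 = 180.
PV = 22,000 / (1 + 0.00381667)^180 = 22,000 / 1.985146 = 11,082.3101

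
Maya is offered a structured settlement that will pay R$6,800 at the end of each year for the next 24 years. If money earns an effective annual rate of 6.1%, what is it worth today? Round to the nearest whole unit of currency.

Annuity factor a(24|0.061) = 12.435213; PV = 6800 × 12.435213 = 84,559.4505

R$84,559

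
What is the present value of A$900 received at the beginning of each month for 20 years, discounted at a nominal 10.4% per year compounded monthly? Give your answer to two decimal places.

A$91,542.40

i = 0.104/12 = 0.00866667 per month; n = 20·12 = 240.
PV = PMT · [1 − (1+i)^(−n)] / i × (1+i) = 900 · 101.713774 = 91,542.3965
Payments are at the start of each period, so multiply by (1+i).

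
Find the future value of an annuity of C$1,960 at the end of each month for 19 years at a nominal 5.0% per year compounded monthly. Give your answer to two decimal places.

C$743,519.56

Periodic rate i = 0.05/12 = 0.00416667; n = 19 × 12 = 228 periods.
FV = PMT · [(1+i)^n − 1] / i = 1960 · 379.346715 = 743,519.5616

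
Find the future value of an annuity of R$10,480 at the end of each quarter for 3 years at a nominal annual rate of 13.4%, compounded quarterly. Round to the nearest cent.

Periodic rate i = 0.134/4 = 0.0335; n = 3 × 4 = 12 periods.
Accumulation factor s(12|0.0335) = 14.477542; FV = 10480 × 14.477542 = 151,724.6435

R$151,724.64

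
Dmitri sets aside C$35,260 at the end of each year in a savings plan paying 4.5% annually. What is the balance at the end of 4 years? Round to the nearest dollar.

C$150,849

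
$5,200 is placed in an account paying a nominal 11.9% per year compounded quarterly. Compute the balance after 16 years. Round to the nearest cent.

$33,949.91

Periodic rate i = 0.119/4 = 0.02975; n = 16 × 4 = 64 periods.
FV = PV·(1+i)^n = 5,200 × 6.528828 = 33,949.9066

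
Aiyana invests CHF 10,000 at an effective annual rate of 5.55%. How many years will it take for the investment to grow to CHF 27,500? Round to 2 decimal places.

(1+i)^n = 27500/10000 = 2.75000, so n = ln 2.75000 / ln 1.0555 = 18.7283 years

18.73 years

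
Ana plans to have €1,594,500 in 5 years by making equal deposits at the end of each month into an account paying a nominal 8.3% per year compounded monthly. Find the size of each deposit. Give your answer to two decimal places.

€21,531.50

Periodic rate i = 0.083/12 = 0.00691667; n = 5 × 12 = 60 periods.
FV-annuity factor = 74.054287; PMT = 1.5945e+06 / 74.054287 = 21,531.5016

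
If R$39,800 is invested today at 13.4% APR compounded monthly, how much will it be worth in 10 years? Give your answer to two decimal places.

With 12 periods per year: i = 0.0111667, n = 120.
FV = PV·(1+i)^n = 39,800 × 3.790787 = 150,873.3103

R$150,873.31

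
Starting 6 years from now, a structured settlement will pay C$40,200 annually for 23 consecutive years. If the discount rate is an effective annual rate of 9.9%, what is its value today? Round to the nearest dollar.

C$224,397

Value one period before first payment (t=5): 40200 × [1 − (1+0.099)^(−23)] / 0.099 = 40200 × 8.949102 = 359,753.8954
Discount back 5 years: 359,753.8954 × (1+0.099)^(−5) = 359,753.8954 × 0.623751 = 224,396.9982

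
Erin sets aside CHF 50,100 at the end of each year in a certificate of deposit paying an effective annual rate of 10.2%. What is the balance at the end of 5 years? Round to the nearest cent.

CHF 307,085.66

Accumulation factor s(5|0.102) = 6.129454; FV = 50100 × 6.129454 = 307,085.6596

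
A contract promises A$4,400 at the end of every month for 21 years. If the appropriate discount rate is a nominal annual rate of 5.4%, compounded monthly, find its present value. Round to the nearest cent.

i = 0.054/12 = 0.0045 per month; n = 21·12 = 252.
PV = 4400 × [1 − (1+0.0045)^(−252)] / 0.0045 = 4400 × 150.541507 = 662,382.6286

A$662,382.63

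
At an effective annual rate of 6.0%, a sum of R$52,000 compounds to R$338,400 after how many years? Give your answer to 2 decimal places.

n = ln(338400/52000) / ln(1+0.06) = ln(6.50769) / 0.058269 = 32.1438 years

32.14 years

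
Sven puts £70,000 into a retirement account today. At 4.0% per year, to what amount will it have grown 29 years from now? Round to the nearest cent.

£218,305.60

FV = PV·(1+i)^n = 70,000 × 3.118651 = 218,305.6016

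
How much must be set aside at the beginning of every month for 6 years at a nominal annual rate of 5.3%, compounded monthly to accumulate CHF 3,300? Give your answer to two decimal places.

With 12 periods per year: i = 0.00441667, n = 72.
PMT = 3300 / ( [(1+0.00441667)^72 − 1] / 0.00441667 × (1+i) ) = 3300 / 84.920043 = 38.8601

CHF 38.86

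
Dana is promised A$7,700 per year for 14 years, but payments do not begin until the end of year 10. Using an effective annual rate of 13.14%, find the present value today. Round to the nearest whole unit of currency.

A$15,865

PV at t=9 (ordinary 14-year annuity): 7700 × a(14|0.1314) = 7700 × 6.258968 = 48,194.0527
PV₀ = 48,194.0527 / (1+0.1314)^9 = 48,194.0527 / 3.037705 = 15,865.2850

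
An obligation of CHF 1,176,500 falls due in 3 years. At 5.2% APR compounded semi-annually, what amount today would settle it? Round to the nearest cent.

With 2 periods per year: i = 0.026, n = 6.
PV = FV·(1+i)^(−n) = 1,176,500 × 0.857266 = 1,008,573.9966

CHF 1,008,574.00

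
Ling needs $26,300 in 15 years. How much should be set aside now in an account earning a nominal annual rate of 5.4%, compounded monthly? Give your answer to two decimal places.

i = 0.054/12 = 0.0045 per month; n = 15·12 = 180.
PV = FV·(1+i)^(−n) = 26,300 × 0.445667 = 11,721.0455

$11,721.05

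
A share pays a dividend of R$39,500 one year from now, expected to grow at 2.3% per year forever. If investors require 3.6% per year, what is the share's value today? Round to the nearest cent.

R$3,038,461.54

PV = PMT / (i − g) = 39500 / (0.036 − 0.023) = 39500 / 0.013000 = 3,038,461.5385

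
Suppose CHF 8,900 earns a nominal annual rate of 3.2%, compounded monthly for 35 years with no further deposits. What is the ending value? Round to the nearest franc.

CHF 27,237

Periodic rate i = 0.032/12 = 0.00266667; n = 35 × 12 = 420 periods.
FV = PV·(1+i)^n = 8,900 × 3.060289 = 27,236.5710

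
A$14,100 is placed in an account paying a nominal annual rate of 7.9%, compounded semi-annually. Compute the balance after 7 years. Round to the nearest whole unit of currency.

A$24,253

With 2 periods per year: i = 0.0395, n = 14.
FV = 14,100 × (1 + 0.0395)^14 = 24,252.8077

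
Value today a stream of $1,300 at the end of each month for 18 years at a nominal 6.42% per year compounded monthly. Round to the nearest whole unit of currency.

Periodic rate i = 0.0642/12 = 0.00535; n = 18 × 12 = 216 periods.
PV = PMT · [1 − (1+i)^(−n)] / i = 1300 · 127.880387 = 166,244.5035

$166,245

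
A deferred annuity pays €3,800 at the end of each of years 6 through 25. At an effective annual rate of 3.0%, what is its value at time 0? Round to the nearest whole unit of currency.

€48,767

Value one period before first payment (t=5): 3800 × [1 − (1+0.03)^(−20)] / 0.03 = 3800 × 14.877475 = 56,534.4045
PV₀ = 56,534.4045 / (1+0.03)^5 = 56,534.4045 / 1.159274 = 48,767.0739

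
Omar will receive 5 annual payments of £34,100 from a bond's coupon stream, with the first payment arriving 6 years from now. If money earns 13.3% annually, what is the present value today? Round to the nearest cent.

£63,772.58

Value one period before first payment (t=5): 34100 × [1 − (1+0.133)^(−5)] / 0.133 = 34100 × 3.491638 = 119,064.8451
PV₀ = 119,064.8451 / (1+0.133)^5 = 119,064.8451 / 1.867022 = 63,772.5822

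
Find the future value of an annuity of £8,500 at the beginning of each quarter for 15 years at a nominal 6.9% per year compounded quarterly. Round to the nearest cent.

i = 0.069/4 = 0.01725 per quarter; n = 15·4 = 60.
FV = PMT · [(1+i)^n − 1] / i × (1+i) = 8500 · 105.579980 = 897,429.8276
(annuity-due: payments at period start, so ×(1+i).)

£897,429.83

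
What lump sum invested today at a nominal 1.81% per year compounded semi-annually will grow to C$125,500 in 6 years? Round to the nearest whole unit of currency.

C$112,640

i = 0.0181/2 = 0.00905 per half-year; n = 6·2 = 12.
PV = 125,500 / (1 + 0.00905)^12 = 125,500 / 1.114172 = 112,639.7000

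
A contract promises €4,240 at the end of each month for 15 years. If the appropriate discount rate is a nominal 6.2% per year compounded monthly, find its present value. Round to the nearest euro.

i = 0.062/12 = 0.00516667 per month; n = 15·12 = 180.
PV = 4240 × [1 − (1+0.00516667)^(−180)] / 0.00516667 = 4240 × 117.000096 = 496,080.4062

€496,080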